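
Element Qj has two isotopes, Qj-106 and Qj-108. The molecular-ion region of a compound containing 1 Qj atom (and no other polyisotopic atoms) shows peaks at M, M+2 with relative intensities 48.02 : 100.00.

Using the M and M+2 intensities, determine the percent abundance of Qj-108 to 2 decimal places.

67.56%

Let p = fractional abundance of Qj-106. I(M+2)/I(M) = [C(1,1)·p^0·(1−p)] / p^1 = 1·(1−p)/p = 100.00/48.02 = 2.0825
(1−p)/p = 2.0825/1 = 2.0825  ⇒  p = 1/(1 + 2.0825) = 0.3244
Qj-106: 32.44%, Qj-108: 67.56%.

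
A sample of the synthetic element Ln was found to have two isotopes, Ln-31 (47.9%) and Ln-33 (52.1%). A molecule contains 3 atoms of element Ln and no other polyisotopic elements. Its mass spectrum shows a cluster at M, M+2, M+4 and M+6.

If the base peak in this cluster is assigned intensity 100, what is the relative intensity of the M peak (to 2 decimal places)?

Term probabilities: M 0.1099, M+2 0.3586, M+4 0.3901, M+6 0.1414. Base peak = M+4.
P(M+4) = C(3,2) × 0.479^1 × 0.521^2 = 3 × 0.4790 × 0.271441 = 0.390061 (base)
P(M) = C(3,0) × 0.479^3 × 0.521^0 = 1 × 0.10990224 × 1.0000 = 0.109902
Relative intensity = 0.109902 / 0.390061 × 100 = 28.18

28.18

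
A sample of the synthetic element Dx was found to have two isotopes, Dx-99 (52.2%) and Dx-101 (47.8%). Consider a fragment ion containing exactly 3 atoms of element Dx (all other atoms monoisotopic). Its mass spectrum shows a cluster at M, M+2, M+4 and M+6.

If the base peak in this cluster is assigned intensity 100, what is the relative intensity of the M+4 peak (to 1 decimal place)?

91.6

(0.522 + 0.478)^3 gives M 0.1422, M+2 0.3907, M+4 0.3578, M+6 0.1092; the largest is M+2.
P(M+2) = C(3,1) × 0.522^2 × 0.478^1 = 3 × 0.272484 × 0.4780 = 0.390742 (base)
P(M+4) = C(3,2) × 0.522^1 × 0.478^2 = 3 × 0.5220 × 0.228484 = 0.357806
Relative intensity = 0.357806 / 0.390742 × 100 = 91.6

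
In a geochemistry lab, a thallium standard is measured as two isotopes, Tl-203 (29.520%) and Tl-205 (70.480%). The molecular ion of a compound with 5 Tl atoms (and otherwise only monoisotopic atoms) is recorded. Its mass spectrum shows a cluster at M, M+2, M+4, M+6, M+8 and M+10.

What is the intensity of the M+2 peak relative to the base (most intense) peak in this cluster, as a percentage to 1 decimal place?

(0.29520 + 0.70480)^5 gives M 0.0022, M+2 0.0268, M+4 0.1278, M+6 0.3051, M+8 0.3642, M+10 0.1739; the largest is M+8.
P(M+8) = C(5,4) × 0.29520^1 × 0.70480^4 = 5 × 0.2952 × 0.24675365 = 0.364208 (base)
P(M+2) = C(5,1) × 0.29520^4 × 0.70480^1 = 5 × 0.00759391 × 0.7048 = 0.026761
Relative intensity = 0.026761 / 0.364208 × 100 = 7.3

7.3%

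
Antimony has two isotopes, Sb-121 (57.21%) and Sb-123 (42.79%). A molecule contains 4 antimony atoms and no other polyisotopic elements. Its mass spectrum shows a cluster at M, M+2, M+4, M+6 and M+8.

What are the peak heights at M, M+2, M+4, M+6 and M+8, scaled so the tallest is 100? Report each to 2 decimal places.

The 4 Sb atoms are independent, so intensities follow the terms of (0.5721 + 0.4279)^4.
P(M) = 0.5721^4 = 0.107124
P(M+2) = 4 × 0.5721^3 × 0.4279^1 = 0.320493
P(M+4) = 6 × 0.5721^2 × 0.4279^2 = 0.359567
P(M+6) = 4 × 0.5721^1 × 0.4279^3 = 0.179291
P(M+8) = 0.4279^4 = 0.033525
The M+4 peak is largest (0.359567); scaling to 100 gives 29.79 : 89.13 : 100.00 : 49.86 : 9.32.

29.79 : 89.13 : 100.00 : 49.86 : 9.32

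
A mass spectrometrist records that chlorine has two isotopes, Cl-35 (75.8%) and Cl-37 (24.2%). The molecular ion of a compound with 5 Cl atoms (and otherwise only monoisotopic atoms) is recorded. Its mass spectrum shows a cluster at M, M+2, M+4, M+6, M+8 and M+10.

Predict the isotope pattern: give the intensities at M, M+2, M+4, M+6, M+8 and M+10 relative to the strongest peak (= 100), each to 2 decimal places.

62.64 : 100.00 : 63.85 : 20.39 : 3.25 : 0.21

Expanding (0.758 + 0.242)^5:
P(M) = 0.758^5 = 0.250234
P(M+2) = 5 × 0.758^4 × 0.242^1 = 0.399450
P(M+4) = 10 × 0.758^3 × 0.242^2 = 0.255058
P(M+6) = 10 × 0.758^2 × 0.242^3 = 0.081430
P(M+8) = 5 × 0.758^1 × 0.242^4 = 0.012999
P(M+10) = 0.242^5 = 0.000830
The M+2 peak is largest (0.399450); scaling to 100 gives 62.64 : 100.00 : 63.85 : 20.39 : 3.25 : 0.21.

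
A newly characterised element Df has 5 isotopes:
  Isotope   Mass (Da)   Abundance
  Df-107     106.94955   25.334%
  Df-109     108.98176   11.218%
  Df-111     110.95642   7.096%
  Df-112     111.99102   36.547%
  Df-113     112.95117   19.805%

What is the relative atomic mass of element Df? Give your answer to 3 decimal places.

Weight each isotope mass by its fractional abundance: 0.25334 × 106.94955 + 0.11218 × 108.98176 + 0.07096 × 110.95642 + 0.36547 × 111.99102 + 0.19805 × 112.95117
= 27.094599 + 12.225574 + 7.873468 + 40.929358 + 22.369979 = 110.492978 Da

110.493 Da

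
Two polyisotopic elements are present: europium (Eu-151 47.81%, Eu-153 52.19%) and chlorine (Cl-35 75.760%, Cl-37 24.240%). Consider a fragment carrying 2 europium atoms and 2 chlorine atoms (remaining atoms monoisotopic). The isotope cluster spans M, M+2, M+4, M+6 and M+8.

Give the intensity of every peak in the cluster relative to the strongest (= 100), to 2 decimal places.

35.42 : 100.00 : 95.32 : 34.93 : 4.32

Europium pattern (n=2): 0.22857961 : 0.49904078 : 0.27237961
Chlorine pattern (n=2): 0.57395776 : 0.36728448 : 0.05875776
Convolve the two distributions (both contribute in 2-u steps):
  M: 0.22857961×0.57395776 = 0.131195
  M+2: 0.22857961×0.36728448 + 0.49904078×0.57395776 = 0.370382
  M+4: 0.22857961×0.05875776 + 0.49904078×0.36728448 + 0.27237961×0.57395776 = 0.353055
  M+6: 0.49904078×0.05875776 + 0.27237961×0.36728448 = 0.129363
  M+8: 0.27237961×0.05875776 = 0.016004
Scale to base peak (0.370382) = 100: 35.42 : 100.00 : 95.32 : 34.93 : 4.32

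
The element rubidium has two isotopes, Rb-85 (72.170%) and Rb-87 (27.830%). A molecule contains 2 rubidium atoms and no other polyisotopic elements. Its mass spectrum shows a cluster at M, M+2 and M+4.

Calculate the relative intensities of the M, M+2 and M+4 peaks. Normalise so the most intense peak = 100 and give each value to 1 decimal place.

100.0 : 77.1 : 14.9

Each Rb atom is independently Rb-85 (p = 0.72170) or Rb-87 (q = 0.27830); the cluster is the binomial expansion (p + q)^2.
P(M) = 0.72170^2 = 0.520851
P(M+2) = 2 × 0.72170^1 × 0.27830^1 = 0.401698
P(M+4) = 0.27830^2 = 0.077451
The M peak is largest (0.520851); scaling to 100 gives 100.0 : 77.1 : 14.9.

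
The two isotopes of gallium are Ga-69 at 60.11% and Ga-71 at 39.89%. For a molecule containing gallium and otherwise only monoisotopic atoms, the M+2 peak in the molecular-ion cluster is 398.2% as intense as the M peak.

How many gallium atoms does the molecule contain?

The M+2/M ratio from n Ga atoms is n · q/p = n · 0.3989/0.6011.
n = 3.982 × 0.6011/0.3989 = 6.00 ≈ 6

6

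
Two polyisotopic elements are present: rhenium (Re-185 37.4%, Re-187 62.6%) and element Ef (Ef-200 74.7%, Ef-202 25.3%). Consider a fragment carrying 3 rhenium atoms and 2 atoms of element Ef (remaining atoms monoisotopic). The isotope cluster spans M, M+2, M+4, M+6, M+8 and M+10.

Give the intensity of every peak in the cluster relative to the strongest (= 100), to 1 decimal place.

8.4 : 47.8 : 100.0 : 91.9 : 34.7 : 4.5

Rhenium pattern (n=3): 0.05231362 : 0.26268713 : 0.43968487 : 0.24531438
Element Ef pattern (n=2): 0.558009 : 0.377982 : 0.064009
Convolve the two distributions (both contribute in 2-u steps):
  M: 0.05231362×0.558009 = 0.029191
  M+2: 0.05231362×0.377982 + 0.26268713×0.558009 = 0.166355
  M+4: 0.05231362×0.064009 + 0.26268713×0.377982 + 0.43968487×0.558009 = 0.347988
  M+6: 0.26268713×0.064009 + 0.43968487×0.377982 + 0.24531438×0.558009 = 0.319895
  M+8: 0.43968487×0.064009 + 0.24531438×0.377982 = 0.120868
  M+10: 0.24531438×0.064009 = 0.015702
Scale to base peak (0.347988) = 100: 8.4 : 47.8 : 100.0 : 91.9 : 34.7 : 4.5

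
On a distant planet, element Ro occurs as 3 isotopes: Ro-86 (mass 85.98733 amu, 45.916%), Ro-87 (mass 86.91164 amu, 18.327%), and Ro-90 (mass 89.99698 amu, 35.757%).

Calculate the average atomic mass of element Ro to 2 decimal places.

Weight each isotope mass by its fractional abundance: 0.45916 × 85.98733 + 0.18327 × 86.91164 + 0.35757 × 89.99698
= 39.481942 + 15.928296 + 32.180220 = 87.590458 amu

87.59 amu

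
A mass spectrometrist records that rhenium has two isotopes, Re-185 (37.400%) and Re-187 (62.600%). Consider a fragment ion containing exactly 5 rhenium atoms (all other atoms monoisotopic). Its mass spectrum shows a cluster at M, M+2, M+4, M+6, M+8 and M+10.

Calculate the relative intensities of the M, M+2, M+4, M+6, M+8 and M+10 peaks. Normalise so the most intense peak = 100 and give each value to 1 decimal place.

Each Re atom is independently Re-185 (p = 0.37400) or Re-187 (q = 0.62600); the cluster is the binomial expansion (p + q)^5.
P(M) = 0.37400^5 = 0.007317
P(M+2) = 5 × 0.37400^4 × 0.62600^1 = 0.061239
P(M+4) = 10 × 0.37400^3 × 0.62600^2 = 0.205005
P(M+6) = 10 × 0.37400^2 × 0.62600^3 = 0.343136
P(M+8) = 5 × 0.37400^1 × 0.62600^4 = 0.287170
P(M+10) = 0.62600^5 = 0.096133
The M+6 peak is largest (0.343136); scaling to 100 gives 2.1 : 17.8 : 59.7 : 100.0 : 83.7 : 28.0.

2.1 : 17.8 : 59.7 : 100.0 : 83.7 : 28.0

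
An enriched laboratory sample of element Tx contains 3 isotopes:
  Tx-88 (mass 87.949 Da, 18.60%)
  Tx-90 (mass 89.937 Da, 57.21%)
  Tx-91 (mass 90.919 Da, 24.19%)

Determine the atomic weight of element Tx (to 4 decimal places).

89.8048 Da

The abundance-weighted mean is 0.1860 × 87.949 + 0.5721 × 89.937 + 0.2419 × 90.919
= 16.35851 + 51.45296 + 21.99331 = 89.80478 Da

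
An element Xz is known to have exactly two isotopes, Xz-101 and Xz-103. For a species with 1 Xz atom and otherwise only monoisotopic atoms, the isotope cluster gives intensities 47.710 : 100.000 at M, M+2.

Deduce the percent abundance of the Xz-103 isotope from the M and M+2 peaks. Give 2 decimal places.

If p is the fraction of Xz that is Xz-101, then I(M+2)/I(M) = [C(1,1)·p^0·(1−p)] / p^1 = 1·(1−p)/p = 100.000/47.710 = 2.0960
(1−p)/p = 2.0960/1 = 2.0960  ⇒  p = 1/(1 + 2.0960) = 0.3230
Xz-101: 32.30%, Xz-103: 67.70%.

67.70%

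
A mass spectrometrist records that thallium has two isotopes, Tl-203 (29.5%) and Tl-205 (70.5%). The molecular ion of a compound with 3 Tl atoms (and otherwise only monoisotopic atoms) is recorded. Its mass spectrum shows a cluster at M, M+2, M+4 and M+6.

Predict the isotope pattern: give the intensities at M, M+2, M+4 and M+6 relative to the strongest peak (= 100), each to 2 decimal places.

The 3 Tl atoms are independent, so intensities follow the terms of (0.295 + 0.705)^3.
P(M) = 0.295^3 = 0.025672
P(M+2) = 3 × 0.295^2 × 0.705^1 = 0.184058
P(M+4) = 3 × 0.295^1 × 0.705^2 = 0.439867
P(M+6) = 0.705^3 = 0.350403
The M+4 peak is largest (0.439867); scaling to 100 gives 5.84 : 41.84 : 100.00 : 79.66.

5.84 : 41.84 : 100.00 : 79.66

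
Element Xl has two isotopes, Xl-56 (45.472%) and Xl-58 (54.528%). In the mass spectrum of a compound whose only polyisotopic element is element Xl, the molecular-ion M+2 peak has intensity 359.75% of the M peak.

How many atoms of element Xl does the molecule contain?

3

For n independent Xl atoms, I(M+2)/I(M) = n · (abundance Xl-58) / (abundance Xl-56) = n · 0.54528/0.45472.
n = 3.5975 × 0.45472/0.54528 = 3.00 ≈ 3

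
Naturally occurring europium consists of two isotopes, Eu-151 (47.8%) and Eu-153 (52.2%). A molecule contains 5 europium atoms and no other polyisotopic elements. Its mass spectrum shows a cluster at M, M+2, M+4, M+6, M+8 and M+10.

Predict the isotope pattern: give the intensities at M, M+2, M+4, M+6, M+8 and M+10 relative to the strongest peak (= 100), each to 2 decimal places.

7.68 : 41.93 : 91.57 : 100.00 : 54.60 : 11.93

Each Eu atom is independently Eu-151 (p = 0.478) or Eu-153 (q = 0.522); the cluster is the binomial expansion (p + q)^5.
P(M) = 0.478^5 = 0.024954
P(M+2) = 5 × 0.478^4 × 0.522^1 = 0.136255
P(M+4) = 10 × 0.478^3 × 0.522^2 = 0.297594
P(M+6) = 10 × 0.478^2 × 0.522^3 = 0.324988
P(M+8) = 5 × 0.478^1 × 0.522^4 = 0.177452
P(M+10) = 0.522^5 = 0.038757
The M+6 peak is largest (0.324988); scaling to 100 gives 7.68 : 41.93 : 91.57 : 100.00 : 54.60 : 11.93.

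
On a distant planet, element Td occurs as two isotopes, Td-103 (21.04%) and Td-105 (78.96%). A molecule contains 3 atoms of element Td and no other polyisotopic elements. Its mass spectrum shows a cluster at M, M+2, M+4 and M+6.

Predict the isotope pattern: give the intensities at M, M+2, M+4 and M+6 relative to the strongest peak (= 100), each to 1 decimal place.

Expanding (0.2104 + 0.7896)^3:
P(M) = 0.2104^3 = 0.009314
P(M+2) = 3 × 0.2104^2 × 0.7896^1 = 0.104862
P(M+4) = 3 × 0.2104^1 × 0.7896^2 = 0.393533
P(M+6) = 0.7896^3 = 0.492290
The M+6 peak is largest (0.492290); scaling to 100 gives 1.9 : 21.3 : 79.9 : 100.0.

1.9 : 21.3 : 79.9 : 100.0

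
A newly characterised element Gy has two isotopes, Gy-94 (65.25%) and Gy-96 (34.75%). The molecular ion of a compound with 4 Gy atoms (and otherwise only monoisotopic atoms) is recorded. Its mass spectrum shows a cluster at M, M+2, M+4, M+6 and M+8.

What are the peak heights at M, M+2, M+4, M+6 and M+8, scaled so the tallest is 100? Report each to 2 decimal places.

46.94 : 100.00 : 79.89 : 28.36 : 3.78

Expanding (0.6525 + 0.3475)^4:
P(M) = 0.6525^4 = 0.181268
P(M+2) = 4 × 0.6525^3 × 0.3475^1 = 0.386150
P(M+4) = 6 × 0.6525^2 × 0.3475^2 = 0.308476
P(M+6) = 4 × 0.6525^1 × 0.3475^3 = 0.109523
P(M+8) = 0.3475^4 = 0.014582
The M+2 peak is largest (0.386150); scaling to 100 gives 46.94 : 100.00 : 79.89 : 28.36 : 3.78.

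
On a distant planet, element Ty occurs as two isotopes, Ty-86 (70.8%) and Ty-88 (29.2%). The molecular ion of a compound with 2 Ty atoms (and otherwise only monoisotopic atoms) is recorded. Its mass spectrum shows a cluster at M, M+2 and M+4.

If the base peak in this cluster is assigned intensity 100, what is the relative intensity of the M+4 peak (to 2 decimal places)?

Binomial terms of (0.708 + 0.292)^2: M 0.5013, M+2 0.4135, M+4 0.0853 → M is the base peak.
P(M) = C(2,0) × 0.708^2 × 0.292^0 = 1 × 0.501264 × 1.0000 = 0.501264 (base)
P(M+4) = C(2,2) × 0.708^0 × 0.292^2 = 1 × 1.0000 × 0.085264 = 0.085264
Relative intensity = 0.085264 / 0.501264 × 100 = 17.01

17.01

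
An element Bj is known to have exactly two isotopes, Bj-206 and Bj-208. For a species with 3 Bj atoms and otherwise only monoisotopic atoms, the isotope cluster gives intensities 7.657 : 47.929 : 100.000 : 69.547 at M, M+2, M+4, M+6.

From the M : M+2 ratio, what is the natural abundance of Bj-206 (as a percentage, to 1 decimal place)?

If p is the fraction of Bj that is Bj-206, then I(M+2)/I(M) = [C(3,1)·p^2·(1−p)] / p^3 = 3·(1−p)/p = 47.929/7.657 = 6.2595
(1−p)/p = 6.2595/3 = 2.0865  ⇒  p = 1/(1 + 2.0865) = 0.3240
Bj-206: 32.4%, Bj-208: 67.6%.

32.4%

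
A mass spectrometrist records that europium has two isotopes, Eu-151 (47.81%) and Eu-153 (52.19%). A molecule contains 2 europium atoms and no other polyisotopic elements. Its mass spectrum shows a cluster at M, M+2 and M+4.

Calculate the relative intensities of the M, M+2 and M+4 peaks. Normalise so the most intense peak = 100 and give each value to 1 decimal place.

The 2 Eu atoms are independent, so intensities follow the terms of (0.4781 + 0.5219)^2.
P(M) = 0.4781^2 = 0.228580
P(M+2) = 2 × 0.4781^1 × 0.5219^1 = 0.499041
P(M+4) = 0.5219^2 = 0.272380
The M+2 peak is largest (0.499041); scaling to 100 gives 45.8 : 100.0 : 54.6.

45.8 : 100.0 : 54.6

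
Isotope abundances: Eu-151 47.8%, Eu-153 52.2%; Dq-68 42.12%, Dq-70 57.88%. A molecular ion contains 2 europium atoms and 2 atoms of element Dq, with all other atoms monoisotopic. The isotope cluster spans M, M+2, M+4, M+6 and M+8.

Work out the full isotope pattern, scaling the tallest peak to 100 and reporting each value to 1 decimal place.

Europium pattern (n=2): 0.228484 : 0.499032 : 0.272484
Element Dq pattern (n=2): 0.17740944 : 0.48758112 : 0.33500944
Convolve the two distributions (both contribute in 2-u steps):
  M: 0.228484×0.17740944 = 0.040535
  M+2: 0.228484×0.48758112 + 0.499032×0.17740944 = 0.199937
  M+4: 0.228484×0.33500944 + 0.499032×0.48758112 + 0.272484×0.17740944 = 0.368204
  M+6: 0.499032×0.33500944 + 0.272484×0.48758112 = 0.300038
  M+8: 0.272484×0.33500944 = 0.091285
Scale to base peak (0.368204) = 100: 11.0 : 54.3 : 100.0 : 81.5 : 24.8

11.0 : 54.3 : 100.0 : 81.5 : 24.8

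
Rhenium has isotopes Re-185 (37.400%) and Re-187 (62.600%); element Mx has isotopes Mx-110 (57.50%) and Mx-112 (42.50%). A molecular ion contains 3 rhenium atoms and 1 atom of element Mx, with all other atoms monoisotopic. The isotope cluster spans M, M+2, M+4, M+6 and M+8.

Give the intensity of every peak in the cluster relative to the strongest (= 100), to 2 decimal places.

Rhenium pattern (n=3): 0.05231362 : 0.26268713 : 0.43968487 : 0.24531438
Element Mx pattern (n=1): 0.5750 : 0.4250
Convolve the two distributions (both contribute in 2-u steps):
  M: 0.05231362×0.5750 = 0.030080
  M+2: 0.05231362×0.4250 + 0.26268713×0.5750 = 0.173278
  M+4: 0.26268713×0.4250 + 0.43968487×0.5750 = 0.364461
  M+6: 0.43968487×0.4250 + 0.24531438×0.5750 = 0.327922
  M+8: 0.24531438×0.4250 = 0.104259
Scale to base peak (0.364461) = 100: 8.25 : 47.54 : 100.00 : 89.97 : 28.61

8.25 : 47.54 : 100.00 : 89.97 : 28.61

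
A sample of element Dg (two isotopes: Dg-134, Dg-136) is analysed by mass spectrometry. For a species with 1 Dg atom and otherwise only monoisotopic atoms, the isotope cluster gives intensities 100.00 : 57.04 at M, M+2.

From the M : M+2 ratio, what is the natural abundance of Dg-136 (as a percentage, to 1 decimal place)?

If p is the fraction of Dg that is Dg-134, then I(M+2)/I(M) = [C(1,1)·p^0·(1−p)] / p^1 = 1·(1−p)/p = 57.04/100.00 = 0.5704
(1−p)/p = 0.5704/1 = 0.5704  ⇒  p = 1/(1 + 0.5704) = 0.6368
Dg-134: 63.7%, Dg-136: 36.3%.

36.3%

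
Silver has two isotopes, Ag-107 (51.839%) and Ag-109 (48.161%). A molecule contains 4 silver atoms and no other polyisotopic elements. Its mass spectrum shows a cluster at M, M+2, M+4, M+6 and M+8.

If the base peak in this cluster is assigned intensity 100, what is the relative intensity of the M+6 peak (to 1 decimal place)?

61.9

Term probabilities: M 0.0722, M+2 0.2684, M+4 0.3740, M+6 0.2316, M+8 0.0538. Base peak = M+4.
P(M+4) = C(4,2) × 0.51839^2 × 0.48161^2 = 6 × 0.26872819 × 0.23194819 = 0.373986 (base)
P(M+6) = C(4,3) × 0.51839^1 × 0.48161^3 = 4 × 0.51839 × 0.11170857 = 0.231634
Relative intensity = 0.231634 / 0.373986 × 100 = 61.9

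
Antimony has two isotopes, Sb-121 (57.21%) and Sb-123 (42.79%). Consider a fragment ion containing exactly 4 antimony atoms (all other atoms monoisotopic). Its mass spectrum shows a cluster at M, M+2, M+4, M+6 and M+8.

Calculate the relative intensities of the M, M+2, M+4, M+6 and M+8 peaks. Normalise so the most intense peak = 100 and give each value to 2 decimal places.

Each Sb atom is independently Sb-121 (p = 0.5721) or Sb-123 (q = 0.4279); the cluster is the binomial expansion (p + q)^4.
P(M) = 0.5721^4 = 0.107124
P(M+2) = 4 × 0.5721^3 × 0.4279^1 = 0.320493
P(M+4) = 6 × 0.5721^2 × 0.4279^2 = 0.359567
P(M+6) = 4 × 0.5721^1 × 0.4279^3 = 0.179291
P(M+8) = 0.4279^4 = 0.033525
The M+4 peak is largest (0.359567); scaling to 100 gives 29.79 : 89.13 : 100.00 : 49.86 : 9.32.

29.79 : 89.13 : 100.00 : 49.86 : 9.32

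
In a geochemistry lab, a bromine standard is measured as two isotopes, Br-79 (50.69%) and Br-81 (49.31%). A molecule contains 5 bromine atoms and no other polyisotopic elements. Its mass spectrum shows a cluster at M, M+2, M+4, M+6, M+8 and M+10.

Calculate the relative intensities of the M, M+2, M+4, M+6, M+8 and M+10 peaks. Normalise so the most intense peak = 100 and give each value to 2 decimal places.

10.57 : 51.40 : 100.00 : 97.28 : 47.31 : 9.21

Expanding (0.5069 + 0.4931)^5:
P(M) = 0.5069^5 = 0.033467
P(M+2) = 5 × 0.5069^4 × 0.4931^1 = 0.162777
P(M+4) = 10 × 0.5069^3 × 0.4931^2 = 0.316692
P(M+6) = 10 × 0.5069^2 × 0.4931^3 = 0.308070
P(M+8) = 5 × 0.5069^1 × 0.4931^4 = 0.149842
P(M+10) = 0.4931^5 = 0.029152
The M+4 peak is largest (0.316692); scaling to 100 gives 10.57 : 51.40 : 100.00 : 97.28 : 47.31 : 9.21.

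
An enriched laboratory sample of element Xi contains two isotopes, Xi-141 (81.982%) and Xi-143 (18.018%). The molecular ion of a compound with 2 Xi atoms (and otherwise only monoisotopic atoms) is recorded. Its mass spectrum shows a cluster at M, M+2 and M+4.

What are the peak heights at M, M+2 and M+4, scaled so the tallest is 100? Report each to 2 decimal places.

Expanding (0.81982 + 0.18018)^2:
P(M) = 0.81982^2 = 0.672105
P(M+2) = 2 × 0.81982^1 × 0.18018^1 = 0.295430
P(M+4) = 0.18018^2 = 0.032465
The M peak is largest (0.672105); scaling to 100 gives 100.00 : 43.96 : 4.83.

100.00 : 43.96 : 4.83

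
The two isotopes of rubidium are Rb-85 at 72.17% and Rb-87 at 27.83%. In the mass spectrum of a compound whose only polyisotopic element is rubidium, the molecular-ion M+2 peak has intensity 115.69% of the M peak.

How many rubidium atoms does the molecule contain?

For n independent Rb atoms, I(M+2)/I(M) = n · (abundance Rb-87) / (abundance Rb-85) = n · 0.2783/0.7217.
n = 1.1569 × 0.7217/0.2783 = 3.00 ≈ 3

3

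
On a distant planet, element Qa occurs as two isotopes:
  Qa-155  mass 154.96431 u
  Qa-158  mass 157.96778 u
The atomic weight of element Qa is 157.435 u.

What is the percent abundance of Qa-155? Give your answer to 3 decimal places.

Writing the weighted mean with unknown fraction x of Qa-155:
154.96431·x + 157.96778·(1 − x) = 157.435
(154.96431 − 157.96778)·x = 157.435 − 157.96778
x = -0.53278 / -3.00347 = 0.17739 → 17.739% Qa-155, 82.261% Qa-158.

17.739%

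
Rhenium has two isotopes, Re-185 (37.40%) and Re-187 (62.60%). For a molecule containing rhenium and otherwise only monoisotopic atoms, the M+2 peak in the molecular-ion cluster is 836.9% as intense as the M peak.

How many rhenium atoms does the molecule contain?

5

For n independent Re atoms, I(M+2)/I(M) = n · (abundance Re-187) / (abundance Re-185) = n · 0.6260/0.3740.
n = 8.369 × 0.3740/0.6260 = 5.00 ≈ 5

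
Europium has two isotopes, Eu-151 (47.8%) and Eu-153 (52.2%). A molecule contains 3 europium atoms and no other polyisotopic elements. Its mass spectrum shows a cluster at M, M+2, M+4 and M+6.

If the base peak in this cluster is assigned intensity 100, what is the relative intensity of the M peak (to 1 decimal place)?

Binomial terms of (0.478 + 0.522)^3: M 0.1092, M+2 0.3578, M+4 0.3907, M+6 0.1422 → M+4 is the base peak.
P(M+4) = C(3,2) × 0.478^1 × 0.522^2 = 3 × 0.4780 × 0.272484 = 0.390742 (base)
P(M) = C(3,0) × 0.478^3 × 0.522^0 = 1 × 0.10921535 × 1.0000 = 0.109215
Relative intensity = 0.109215 / 0.390742 × 100 = 28.0

28.0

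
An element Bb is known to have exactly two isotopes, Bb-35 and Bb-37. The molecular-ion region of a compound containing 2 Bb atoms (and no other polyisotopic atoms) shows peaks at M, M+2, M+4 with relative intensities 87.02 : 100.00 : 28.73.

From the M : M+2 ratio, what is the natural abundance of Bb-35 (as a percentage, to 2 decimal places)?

63.51%

Write p for the Bb-35 fraction. I(M+2)/I(M) = [C(2,1)·p^1·(1−p)] / p^2 = 2·(1−p)/p = 100.00/87.02 = 1.1492
(1−p)/p = 1.1492/2 = 0.5746  ⇒  p = 1/(1 + 0.5746) = 0.6351
Bb-35: 63.51%, Bb-37: 36.49%.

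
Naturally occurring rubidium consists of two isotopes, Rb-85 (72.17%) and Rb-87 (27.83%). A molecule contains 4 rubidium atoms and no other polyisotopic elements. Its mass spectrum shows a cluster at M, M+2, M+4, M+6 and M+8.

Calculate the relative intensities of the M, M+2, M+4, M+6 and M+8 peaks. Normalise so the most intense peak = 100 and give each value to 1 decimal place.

Each Rb atom is independently Rb-85 (p = 0.7217) or Rb-87 (q = 0.2783); the cluster is the binomial expansion (p + q)^4.
P(M) = 0.7217^4 = 0.271286
P(M+2) = 4 × 0.7217^3 × 0.2783^1 = 0.418450
P(M+4) = 6 × 0.7217^2 × 0.2783^2 = 0.242042
P(M+6) = 4 × 0.7217^1 × 0.2783^3 = 0.062224
P(M+8) = 0.2783^4 = 0.005999
The M+2 peak is largest (0.418450); scaling to 100 gives 64.8 : 100.0 : 57.8 : 14.9 : 1.4.

64.8 : 100.0 : 57.8 : 14.9 : 1.4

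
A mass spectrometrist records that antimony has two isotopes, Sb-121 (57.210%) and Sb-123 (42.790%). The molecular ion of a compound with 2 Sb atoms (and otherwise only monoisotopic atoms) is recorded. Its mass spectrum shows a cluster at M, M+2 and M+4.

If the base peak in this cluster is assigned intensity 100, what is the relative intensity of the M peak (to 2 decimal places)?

66.85

Binomial terms of (0.57210 + 0.42790)^2: M 0.3273, M+2 0.4896, M+4 0.1831 → M+2 is the base peak.
P(M+2) = C(2,1) × 0.57210^1 × 0.42790^1 = 2 × 0.5721 × 0.4279 = 0.489603 (base)
P(M) = C(2,0) × 0.57210^2 × 0.42790^0 = 1 × 0.32729841 × 1.0000 = 0.327298
Relative intensity = 0.327298 / 0.489603 × 100 = 66.85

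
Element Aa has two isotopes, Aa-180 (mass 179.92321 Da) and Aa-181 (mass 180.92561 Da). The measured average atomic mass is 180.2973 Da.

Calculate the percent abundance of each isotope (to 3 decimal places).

Aa-180: 62.681%, Aa-181: 37.319%

Writing the weighted mean with unknown fraction x of Aa-180:
179.92321·x + 180.92561·(1 − x) = 180.2973
(179.92321 − 180.92561)·x = 180.2973 − 180.92561
x = -0.62831 / -1.00240 = 0.62681 → 62.681% Aa-180, 37.319% Aa-181.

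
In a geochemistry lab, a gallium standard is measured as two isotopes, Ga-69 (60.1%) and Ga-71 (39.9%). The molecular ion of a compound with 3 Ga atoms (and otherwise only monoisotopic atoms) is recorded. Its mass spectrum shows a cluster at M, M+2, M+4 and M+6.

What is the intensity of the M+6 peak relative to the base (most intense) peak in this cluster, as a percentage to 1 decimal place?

(0.601 + 0.399)^3 gives M 0.2171, M+2 0.4324, M+4 0.2870, M+6 0.0635; the largest is M+2.
P(M+2) = C(3,1) × 0.601^2 × 0.399^1 = 3 × 0.361201 × 0.3990 = 0.432358 (base)
P(M+6) = C(3,3) × 0.601^0 × 0.399^3 = 1 × 1.0000 × 0.0635212 = 0.063521
Relative intensity = 0.063521 / 0.432358 × 100 = 14.7

14.7%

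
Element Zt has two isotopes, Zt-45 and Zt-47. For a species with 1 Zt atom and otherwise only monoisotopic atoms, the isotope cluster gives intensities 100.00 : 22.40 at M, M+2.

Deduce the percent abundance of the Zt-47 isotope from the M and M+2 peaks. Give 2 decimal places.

18.30%

If p is the fraction of Zt that is Zt-45, then I(M+2)/I(M) = [C(1,1)·p^0·(1−p)] / p^1 = 1·(1−p)/p = 22.40/100.00 = 0.2240
(1−p)/p = 0.2240/1 = 0.2240  ⇒  p = 1/(1 + 0.2240) = 0.8170
Zt-45: 81.70%, Zt-47: 18.30%.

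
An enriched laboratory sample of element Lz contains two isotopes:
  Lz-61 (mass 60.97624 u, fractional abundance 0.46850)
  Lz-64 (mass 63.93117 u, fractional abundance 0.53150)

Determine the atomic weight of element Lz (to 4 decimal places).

The abundance-weighted mean is 0.46850 × 60.97624 + 0.53150 × 63.93117
= 28.567368 + 33.979417 = 62.546785 u

62.5468 u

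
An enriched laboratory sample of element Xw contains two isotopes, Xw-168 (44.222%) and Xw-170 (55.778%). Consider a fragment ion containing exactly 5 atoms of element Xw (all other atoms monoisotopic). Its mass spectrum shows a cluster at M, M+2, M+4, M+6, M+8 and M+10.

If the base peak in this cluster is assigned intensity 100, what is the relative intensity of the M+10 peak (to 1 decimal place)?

(0.44222 + 0.55778)^5 gives M 0.0169, M+2 0.1067, M+4 0.2691, M+6 0.3394, M+8 0.2140, M+10 0.0540; the largest is M+6.
P(M+6) = C(5,3) × 0.44222^2 × 0.55778^3 = 10 × 0.19555853 × 0.17353569 = 0.339364 (base)
P(M+10) = C(5,5) × 0.44222^0 × 0.55778^5 = 1 × 1.0000 × 0.05399017 = 0.053990
Relative intensity = 0.053990 / 0.339364 × 100 = 15.9

15.9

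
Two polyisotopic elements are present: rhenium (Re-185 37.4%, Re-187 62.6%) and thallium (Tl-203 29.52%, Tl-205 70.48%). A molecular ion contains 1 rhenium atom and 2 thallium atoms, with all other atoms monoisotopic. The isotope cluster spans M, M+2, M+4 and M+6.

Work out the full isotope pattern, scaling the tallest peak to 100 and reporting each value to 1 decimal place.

7.3 : 47.1 : 100.0 : 69.7

Rhenium pattern (n=1): 0.3740 : 0.6260
Thallium pattern (n=2): 0.08714304 : 0.41611392 : 0.49674304
Convolve the two distributions (both contribute in 2-u steps):
  M: 0.3740×0.08714304 = 0.032591
  M+2: 0.3740×0.41611392 + 0.6260×0.08714304 = 0.210178
  M+4: 0.3740×0.49674304 + 0.6260×0.41611392 = 0.446269
  M+6: 0.6260×0.49674304 = 0.310961
Scale to base peak (0.446269) = 100: 7.3 : 47.1 : 100.0 : 69.7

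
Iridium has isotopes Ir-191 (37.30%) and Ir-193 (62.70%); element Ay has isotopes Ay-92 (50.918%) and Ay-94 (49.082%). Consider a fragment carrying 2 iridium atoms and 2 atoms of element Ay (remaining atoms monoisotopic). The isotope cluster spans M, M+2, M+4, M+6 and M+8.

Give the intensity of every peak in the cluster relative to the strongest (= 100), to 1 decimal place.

Iridium pattern (n=2): 0.139129 : 0.467742 : 0.393129
Element Ay pattern (n=2): 0.25926427 : 0.49983146 : 0.24090427
Convolve the two distributions (both contribute in 2-u steps):
  M: 0.139129×0.25926427 = 0.036071
  M+2: 0.139129×0.49983146 + 0.467742×0.25926427 = 0.190810
  M+4: 0.139129×0.24090427 + 0.467742×0.49983146 + 0.393129×0.25926427 = 0.369233
  M+6: 0.467742×0.24090427 + 0.393129×0.49983146 = 0.309179
  M+8: 0.393129×0.24090427 = 0.094706
Scale to base peak (0.369233) = 100: 9.8 : 51.7 : 100.0 : 83.7 : 25.6

9.8 : 51.7 : 100.0 : 83.7 : 25.6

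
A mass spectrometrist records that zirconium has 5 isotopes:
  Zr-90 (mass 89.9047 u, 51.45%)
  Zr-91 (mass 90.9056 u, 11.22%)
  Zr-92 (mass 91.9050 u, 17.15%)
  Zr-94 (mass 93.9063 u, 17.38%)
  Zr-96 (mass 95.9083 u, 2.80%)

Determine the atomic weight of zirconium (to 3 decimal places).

91.224 u

Ar = Σ fᵢ·mᵢ = 0.5145 × 89.9047 + 0.1122 × 90.9056 + 0.1715 × 91.9050 + 0.1738 × 93.9063 + 0.0280 × 95.9083
= 46.25597 + 10.19961 + 15.76171 + 16.32091 + 2.68543 = 91.22363 u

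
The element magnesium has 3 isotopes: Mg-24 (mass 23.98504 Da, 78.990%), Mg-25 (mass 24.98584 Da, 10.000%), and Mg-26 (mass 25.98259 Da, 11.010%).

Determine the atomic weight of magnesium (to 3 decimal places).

24.305 Da

The abundance-weighted mean is 0.78990 × 23.98504 + 0.10000 × 24.98584 + 0.11010 × 25.98259
= 18.945783 + 2.498584 + 2.860683 = 24.305050 Da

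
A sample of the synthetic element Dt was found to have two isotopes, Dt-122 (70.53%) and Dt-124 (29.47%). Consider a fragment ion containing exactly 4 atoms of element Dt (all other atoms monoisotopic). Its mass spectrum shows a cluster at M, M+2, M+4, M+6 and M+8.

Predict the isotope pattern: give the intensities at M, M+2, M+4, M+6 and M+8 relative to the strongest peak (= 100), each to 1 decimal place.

Each Dt atom is independently Dt-122 (p = 0.7053) or Dt-124 (q = 0.2947); the cluster is the binomial expansion (p + q)^4.
P(M) = 0.7053^4 = 0.247455
P(M+2) = 4 × 0.7053^3 × 0.2947^1 = 0.413582
P(M+4) = 6 × 0.7053^2 × 0.2947^2 = 0.259214
P(M+6) = 4 × 0.7053^1 × 0.2947^3 = 0.072206
P(M+8) = 0.2947^4 = 0.007543
The M+2 peak is largest (0.413582); scaling to 100 gives 59.8 : 100.0 : 62.7 : 17.5 : 1.8.

59.8 : 100.0 : 62.7 : 17.5 : 1.8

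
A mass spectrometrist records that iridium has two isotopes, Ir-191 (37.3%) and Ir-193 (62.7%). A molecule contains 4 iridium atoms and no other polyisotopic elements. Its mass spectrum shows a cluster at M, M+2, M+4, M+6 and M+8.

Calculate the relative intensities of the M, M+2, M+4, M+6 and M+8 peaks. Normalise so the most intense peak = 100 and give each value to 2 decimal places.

5.26 : 35.39 : 89.23 : 100.00 : 42.02

The 4 Ir atoms are independent, so intensities follow the terms of (0.373 + 0.627)^4.
P(M) = 0.373^4 = 0.019357
P(M+2) = 4 × 0.373^3 × 0.627^1 = 0.130153
P(M+4) = 6 × 0.373^2 × 0.627^2 = 0.328174
P(M+6) = 4 × 0.373^1 × 0.627^3 = 0.367766
P(M+8) = 0.627^4 = 0.154550
The M+6 peak is largest (0.367766); scaling to 100 gives 5.26 : 35.39 : 89.23 : 100.00 : 42.02.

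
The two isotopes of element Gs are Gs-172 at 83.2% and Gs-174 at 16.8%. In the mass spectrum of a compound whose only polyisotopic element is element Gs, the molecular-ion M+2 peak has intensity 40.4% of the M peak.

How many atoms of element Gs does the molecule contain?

The M+2/M ratio from n Gs atoms is n · q/p = n · 0.168/0.832.
n = 0.404 × 0.832/0.168 = 2.00 ≈ 2

2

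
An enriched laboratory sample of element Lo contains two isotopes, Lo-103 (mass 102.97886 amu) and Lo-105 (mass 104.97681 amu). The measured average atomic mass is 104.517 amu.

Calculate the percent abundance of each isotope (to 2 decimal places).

Lo-103: 23.01%, Lo-105: 76.99%

With x = fraction of Lo-103 (so Lo-105 is 1 − x):
102.97886·x + 104.97681·(1 − x) = 104.517
(102.97886 − 104.97681)·x = 104.517 − 104.97681
x = -0.45981 / -1.99795 = 0.23014 → 23.01% Lo-103, 76.99% Lo-105.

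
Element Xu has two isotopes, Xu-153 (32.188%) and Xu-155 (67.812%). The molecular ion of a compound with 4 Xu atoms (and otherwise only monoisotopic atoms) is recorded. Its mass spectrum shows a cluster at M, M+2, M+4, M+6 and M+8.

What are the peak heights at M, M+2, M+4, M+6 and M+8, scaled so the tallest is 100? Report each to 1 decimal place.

The 4 Xu atoms are independent, so intensities follow the terms of (0.32188 + 0.67812)^4.
P(M) = 0.32188^4 = 0.010734
P(M+2) = 4 × 0.32188^3 × 0.67812^1 = 0.090458
P(M+4) = 6 × 0.32188^2 × 0.67812^2 = 0.285859
P(M+6) = 4 × 0.32188^1 × 0.67812^3 = 0.401489
P(M+8) = 0.67812^4 = 0.211459
The M+6 peak is largest (0.401489); scaling to 100 gives 2.7 : 22.5 : 71.2 : 100.0 : 52.7.

2.7 : 22.5 : 71.2 : 100.0 : 52.7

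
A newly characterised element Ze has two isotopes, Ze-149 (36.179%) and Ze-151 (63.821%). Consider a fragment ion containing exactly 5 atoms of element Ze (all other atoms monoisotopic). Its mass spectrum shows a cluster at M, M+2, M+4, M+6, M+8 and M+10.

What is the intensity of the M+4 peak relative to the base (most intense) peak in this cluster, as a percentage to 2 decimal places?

Term probabilities: M 0.0062, M+2 0.0547, M+4 0.1929, M+6 0.3403, M+8 0.3001, M+10 0.1059. Base peak = M+6.
P(M+6) = C(5,3) × 0.36179^2 × 0.63821^3 = 10 × 0.130892 × 0.25995059 = 0.340255 (base)
P(M+4) = C(5,2) × 0.36179^3 × 0.63821^2 = 10 × 0.04735542 × 0.407312 = 0.192884
Relative intensity = 0.192884 / 0.340255 × 100 = 56.69

56.69%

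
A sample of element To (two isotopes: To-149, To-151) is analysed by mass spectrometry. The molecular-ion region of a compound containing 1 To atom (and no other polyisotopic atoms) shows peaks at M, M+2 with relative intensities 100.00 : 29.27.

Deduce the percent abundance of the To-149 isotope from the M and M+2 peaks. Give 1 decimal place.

77.4%

Write p for the To-149 fraction. I(M+2)/I(M) = [C(1,1)·p^0·(1−p)] / p^1 = 1·(1−p)/p = 29.27/100.00 = 0.2927
(1−p)/p = 0.2927/1 = 0.2927  ⇒  p = 1/(1 + 0.2927) = 0.7736
To-149: 77.4%, To-151: 22.6%.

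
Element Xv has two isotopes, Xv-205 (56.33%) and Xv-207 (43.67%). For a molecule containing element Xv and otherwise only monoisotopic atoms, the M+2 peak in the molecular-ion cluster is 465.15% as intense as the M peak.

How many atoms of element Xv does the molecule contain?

6

With n Xv atoms, P(M+2)/P(M) = C(n,1)·p^(n−1)q / p^n = n·q/p = n · 0.4367/0.5633.
n = 4.6515 × 0.5633/0.4367 = 6.00 ≈ 6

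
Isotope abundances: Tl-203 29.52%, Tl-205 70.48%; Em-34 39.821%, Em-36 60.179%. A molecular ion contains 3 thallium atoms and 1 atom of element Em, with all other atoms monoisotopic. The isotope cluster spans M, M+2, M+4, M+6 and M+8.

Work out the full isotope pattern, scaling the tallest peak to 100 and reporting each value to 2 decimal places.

Thallium pattern (n=3): 0.02572463 : 0.18425524 : 0.43991564 : 0.35010449
Element Em pattern (n=1): 0.39821 : 0.60179
Convolve the two distributions (both contribute in 2-u steps):
  M: 0.02572463×0.39821 = 0.010244
  M+2: 0.02572463×0.60179 + 0.18425524×0.39821 = 0.088853
  M+4: 0.18425524×0.60179 + 0.43991564×0.39821 = 0.286062
  M+6: 0.43991564×0.60179 + 0.35010449×0.39821 = 0.404152
  M+8: 0.35010449×0.60179 = 0.210689
Scale to base peak (0.404152) = 100: 2.53 : 21.99 : 70.78 : 100.00 : 52.13

2.53 : 21.99 : 70.78 : 100.00 : 52.13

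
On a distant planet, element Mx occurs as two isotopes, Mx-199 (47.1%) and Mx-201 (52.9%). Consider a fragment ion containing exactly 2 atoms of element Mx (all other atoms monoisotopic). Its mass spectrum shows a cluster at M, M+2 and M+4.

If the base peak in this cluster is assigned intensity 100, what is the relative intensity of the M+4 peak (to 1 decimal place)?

56.2

(0.471 + 0.529)^2 gives M 0.2218, M+2 0.4983, M+4 0.2798; the largest is M+2.
P(M+2) = C(2,1) × 0.471^1 × 0.529^1 = 2 × 0.4710 × 0.5290 = 0.498318 (base)
P(M+4) = C(2,2) × 0.471^0 × 0.529^2 = 1 × 1.0000 × 0.279841 = 0.279841
Relative intensity = 0.279841 / 0.498318 × 100 = 56.2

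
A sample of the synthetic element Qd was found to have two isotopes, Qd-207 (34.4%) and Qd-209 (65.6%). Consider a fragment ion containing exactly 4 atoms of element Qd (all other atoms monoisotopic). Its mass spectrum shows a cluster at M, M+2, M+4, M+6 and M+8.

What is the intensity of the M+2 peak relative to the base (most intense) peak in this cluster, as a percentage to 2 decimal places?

Term probabilities: M 0.0140, M+2 0.1068, M+4 0.3055, M+6 0.3884, M+8 0.1852. Base peak = M+6.
P(M+6) = C(4,3) × 0.344^1 × 0.656^3 = 4 × 0.3440 × 0.28230042 = 0.388445 (base)
P(M+2) = C(4,1) × 0.344^3 × 0.656^1 = 4 × 0.04070758 × 0.6560 = 0.106817
Relative intensity = 0.106817 / 0.388445 × 100 = 27.50

27.50%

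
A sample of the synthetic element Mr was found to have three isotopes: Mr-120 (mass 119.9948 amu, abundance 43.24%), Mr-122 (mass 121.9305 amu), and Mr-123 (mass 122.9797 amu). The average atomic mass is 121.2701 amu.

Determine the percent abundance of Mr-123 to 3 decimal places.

16.832%

The remaining 56.76% is split between Mr-122 (fraction x) and Mr-123 (fraction 0.5676 − x).
Substituting: 121.9305x + 122.9797(0.5676 − x) = 69.38434848
(121.9305 − 122.9797)x = -0.41892924  ⇒  x = 0.39928, y = 0.16832
Mr-122: 39.928%, Mr-123: 16.832%.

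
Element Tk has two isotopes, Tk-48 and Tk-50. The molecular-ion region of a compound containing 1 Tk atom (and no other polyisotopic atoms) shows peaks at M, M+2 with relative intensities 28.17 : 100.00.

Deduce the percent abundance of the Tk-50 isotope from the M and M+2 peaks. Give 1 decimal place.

78.0%

Let p = fractional abundance of Tk-48. I(M+2)/I(M) = [C(1,1)·p^0·(1−p)] / p^1 = 1·(1−p)/p = 100.00/28.17 = 3.5499
(1−p)/p = 3.5499/1 = 3.5499  ⇒  p = 1/(1 + 3.5499) = 0.2198
Tk-48: 22.0%, Tk-50: 78.0%.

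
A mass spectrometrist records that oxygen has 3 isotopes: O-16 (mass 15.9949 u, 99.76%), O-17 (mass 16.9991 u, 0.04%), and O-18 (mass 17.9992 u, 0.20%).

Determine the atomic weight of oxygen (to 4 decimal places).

15.9993 u

Weight each isotope mass by its fractional abundance: 0.9976 × 15.9949 + 0.0004 × 16.9991 + 0.0020 × 17.9992
= 15.95651 + 0.00680 + 0.03600 = 15.99931 u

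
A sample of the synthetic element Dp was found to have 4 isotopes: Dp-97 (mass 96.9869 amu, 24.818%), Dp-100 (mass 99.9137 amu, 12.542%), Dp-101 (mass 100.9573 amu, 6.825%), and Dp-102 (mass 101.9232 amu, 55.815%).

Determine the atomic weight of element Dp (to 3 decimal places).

The abundance-weighted mean is 0.24818 × 96.9869 + 0.12542 × 99.9137 + 0.06825 × 100.9573 + 0.55815 × 101.9232
= 24.07021 + 12.53118 + 6.89034 + 56.88843 = 100.38016 amu

100.380 amu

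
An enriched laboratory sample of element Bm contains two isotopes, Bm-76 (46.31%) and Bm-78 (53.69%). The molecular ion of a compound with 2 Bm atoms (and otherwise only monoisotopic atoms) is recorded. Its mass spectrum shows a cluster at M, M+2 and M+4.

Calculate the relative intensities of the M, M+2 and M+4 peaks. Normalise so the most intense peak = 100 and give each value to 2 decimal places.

43.13 : 100.00 : 57.97

The 2 Bm atoms are independent, so intensities follow the terms of (0.4631 + 0.5369)^2.
P(M) = 0.4631^2 = 0.214462
P(M+2) = 2 × 0.4631^1 × 0.5369^1 = 0.497277
P(M+4) = 0.5369^2 = 0.288262
The M+2 peak is largest (0.497277); scaling to 100 gives 43.13 : 100.00 : 57.97.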